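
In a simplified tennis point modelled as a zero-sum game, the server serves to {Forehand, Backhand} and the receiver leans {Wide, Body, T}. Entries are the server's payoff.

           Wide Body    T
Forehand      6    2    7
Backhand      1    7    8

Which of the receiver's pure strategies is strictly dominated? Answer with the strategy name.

T

Wide holds the server's payoff strictly below T in every row: 6 < 7, 1 < 8.
So T is strictly dominated for the receiver.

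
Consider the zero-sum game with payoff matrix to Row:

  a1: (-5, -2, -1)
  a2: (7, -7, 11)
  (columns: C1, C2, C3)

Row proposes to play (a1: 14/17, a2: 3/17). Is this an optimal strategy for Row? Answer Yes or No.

Yes

Against C1 this mix gives (14/17)·(-5) + (3/17)·7 = -49/17.
Against C2 this mix gives (14/17)·(-2) + (3/17)·(-7) = -49/17.
Against C3 this mix gives (14/17)·(-1) + (3/17)·11 = 19/17.
All of Column's active replies (C1, C2) yield -49/17, and no column does worse for Row. The mix makes Column indifferent and guarantees -49/17, so it is optimal.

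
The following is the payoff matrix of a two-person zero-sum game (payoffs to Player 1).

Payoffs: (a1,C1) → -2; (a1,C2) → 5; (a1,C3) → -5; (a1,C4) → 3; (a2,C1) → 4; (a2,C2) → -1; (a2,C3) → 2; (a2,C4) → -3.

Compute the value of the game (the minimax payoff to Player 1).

-9/13

Row minima: a1 → -5, a2 → -3; maximin = -3.
Column maxima: C1 → 4, C2 → 5, C3 → 2, C4 → 3; minimax = 2.
-3 ≠ 2, so there is no saddle point; optimal play is mixed.
C1 is strictly dominated by C3 (it gives Player 1 strictly more in every row), so Player 2 never plays it.
C2 is strictly dominated by C4 (it gives Player 1 strictly more in every row), so Player 2 never plays it.
On the remaining 2×2 (a1, a2 vs C3, C4):
Let Player 1 play a1 with probability p. Expected payoff against C3: (-5)p + 2(1−p) = −7p + 2; against C4: 3p + (-3)(1−p) = 6p − 3.
Setting these equal: −7p + 2 = 6p − 3 ⇒ −13p = -5 ⇒ p = 5/13, and the value is (-7)·(5/13) + 2 = -9/13.
For Player 2: with q = P(C3), equating a1's and a2's payoffs gives −8q + 3 = 5q − 3 ⇒ q = 6/13.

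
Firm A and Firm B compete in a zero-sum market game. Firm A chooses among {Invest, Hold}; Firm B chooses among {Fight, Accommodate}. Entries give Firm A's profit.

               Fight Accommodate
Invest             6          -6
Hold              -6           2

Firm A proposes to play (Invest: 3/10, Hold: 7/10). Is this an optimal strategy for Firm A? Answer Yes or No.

Against Fight this mix gives (3/10)·6 + (7/10)·(-6) = -12/5.
Against Accommodate this mix gives (3/10)·(-6) + (7/10)·2 = -2/5.
Firm B will play Fight, holding Firm A to -12/5. Shifting weight toward the row that does better against Fight would raise this floor (the equalizing mix achieves -6/5 against both Fight and Accommodate), so the proposed strategy is not optimal.

No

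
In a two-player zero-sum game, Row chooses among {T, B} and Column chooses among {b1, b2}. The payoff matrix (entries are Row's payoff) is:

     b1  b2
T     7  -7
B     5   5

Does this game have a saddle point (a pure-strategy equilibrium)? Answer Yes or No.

Yes

Row minima: T → -7, B → 5; maximin = 5.
Column maxima: b1 → 7, b2 → 5; minimax = 5.
maximin = minimax = 5, so a saddle point exists.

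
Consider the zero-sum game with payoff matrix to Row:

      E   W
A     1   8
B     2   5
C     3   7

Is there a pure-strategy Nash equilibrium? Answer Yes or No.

Yes

Row minima: A → 1, B → 2, C → 3; maximin = 3.
Column maxima: E → 3, W → 8; minimax = 3.
maximin = minimax = 3, so a saddle point exists.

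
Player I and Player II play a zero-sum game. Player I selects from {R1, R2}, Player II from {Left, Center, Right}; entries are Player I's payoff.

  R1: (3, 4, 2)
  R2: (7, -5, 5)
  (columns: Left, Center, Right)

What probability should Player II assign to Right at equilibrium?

3/4

Row minima: R1 → 2, R2 → -5; maximin = 2.
Column maxima: Left → 7, Center → 4, Right → 5; minimax = 4.
2 ≠ 4, so there is no saddle point; optimal play is mixed.
Left is strictly dominated by Right (it gives Player I strictly more in every row), so Player II never plays it.
On the remaining 2×2 (R1, R2 vs Center, Right):
Let Player I play R1 with probability p. Expected payoff against Center: 4p + (-5)(1−p) = 9p − 5; against Right: 2p + 5(1−p) = −3p + 5.
Setting these equal: 9p − 5 = −3p + 5 ⇒ 12p = 10 ⇒ p = 5/6, and the value is (9)·(5/6) − 5 = 5/2.
For Player II: with q = P(Center), equating R1's and R2's payoffs gives 2q + 2 = −10q + 5 ⇒ q = 1/4.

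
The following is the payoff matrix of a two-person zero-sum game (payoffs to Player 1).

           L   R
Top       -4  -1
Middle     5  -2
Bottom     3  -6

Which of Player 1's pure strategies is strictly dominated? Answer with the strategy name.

Bottom

Middle gives a strictly higher payoff than Bottom against every column: 5 > 3, -2 > -6.
So Bottom is strictly dominated and Player 1 never plays it.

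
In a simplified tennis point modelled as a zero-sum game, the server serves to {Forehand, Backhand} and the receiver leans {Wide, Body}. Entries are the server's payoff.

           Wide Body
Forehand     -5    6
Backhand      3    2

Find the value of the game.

7/3

Row minima: Forehand → -5, Backhand → 2; maximin = 2.
Column maxima: Wide → 3, Body → 6; minimax = 3.
2 ≠ 3, so there is no saddle point; optimal play is mixed.
Let the server play Forehand with probability p. Expected payoff against Wide: (-5)p + 3(1−p) = −8p + 3; against Body: 6p + 2(1−p) = 4p + 2.
Setting these equal: −8p + 3 = 4p + 2 ⇒ −12p = -1 ⇒ p = 1/12, and the value is (-8)·(1/12) + 3 = 7/3.
For the receiver: with q = P(Wide), equating Forehand's and Backhand's payoffs gives −11q + 6 = q + 2 ⇒ q = 1/3.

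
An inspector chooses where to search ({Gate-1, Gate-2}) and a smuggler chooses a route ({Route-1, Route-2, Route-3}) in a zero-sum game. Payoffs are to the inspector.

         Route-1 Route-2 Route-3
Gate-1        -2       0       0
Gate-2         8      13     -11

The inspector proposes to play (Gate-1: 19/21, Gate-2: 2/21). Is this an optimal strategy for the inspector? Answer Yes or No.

Against Route-1 this mix gives (19/21)·(-2) + (2/21)·8 = -22/21.
Against Route-2 this mix gives (19/21)·0 + (2/21)·13 = 26/21.
Against Route-3 this mix gives (19/21)·0 + (2/21)·(-11) = -22/21.
All of the smuggler's active replies (Route-1, Route-3) yield -22/21, and no column does worse for the inspector. The mix makes the smuggler indifferent and guarantees -22/21, so it is optimal.

Yes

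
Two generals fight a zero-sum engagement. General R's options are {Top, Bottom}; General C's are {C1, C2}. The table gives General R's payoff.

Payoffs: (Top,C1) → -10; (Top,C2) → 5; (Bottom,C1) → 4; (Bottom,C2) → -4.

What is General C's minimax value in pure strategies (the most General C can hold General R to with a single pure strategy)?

Column maxima: C1 → 4, C2 → 5.
The smallest of these is 4.

4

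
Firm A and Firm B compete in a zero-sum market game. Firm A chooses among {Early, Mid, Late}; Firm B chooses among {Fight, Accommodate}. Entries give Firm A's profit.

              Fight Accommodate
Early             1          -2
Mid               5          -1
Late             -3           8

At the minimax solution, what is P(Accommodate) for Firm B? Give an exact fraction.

8/17

Row minima: Early → -2, Mid → -1, Late → -3; maximin = -1.
Column maxima: Fight → 5, Accommodate → 8; minimax = 5.
-1 ≠ 5, so there is no saddle point; optimal play is mixed.
Early is strictly dominated by Mid, so Firm A never plays it.
On the remaining 2×2 (Mid, Late vs Fight, Accommodate):
Let Firm A play Mid with probability p. Expected payoff against Fight: 5p + (-3)(1−p) = 8p − 3; against Accommodate: (-1)p + 8(1−p) = −9p + 8.
Setting these equal: 8p − 3 = −9p + 8 ⇒ 17p = 11 ⇒ p = 11/17, and the value is (8)·(11/17) − 3 = 37/17.
For Firm B: with q = P(Fight), equating Mid's and Late's payoffs gives 6q − 1 = −11q + 8 ⇒ q = 9/17.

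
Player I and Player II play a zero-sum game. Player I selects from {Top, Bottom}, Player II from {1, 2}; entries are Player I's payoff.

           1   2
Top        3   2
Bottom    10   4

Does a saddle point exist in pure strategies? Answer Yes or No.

Yes

Row minima: Top → 2, Bottom → 4; maximin = 4.
Column maxima: 1 → 10, 2 → 4; minimax = 4.
maximin = minimax = 4, so a saddle point exists.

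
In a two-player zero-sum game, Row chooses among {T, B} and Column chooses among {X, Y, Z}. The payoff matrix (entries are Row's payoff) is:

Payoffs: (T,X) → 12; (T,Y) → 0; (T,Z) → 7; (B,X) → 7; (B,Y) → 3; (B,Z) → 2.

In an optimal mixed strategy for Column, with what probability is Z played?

Row minima: T → 0, B → 2; maximin = 2.
Column maxima: X → 12, Y → 3, Z → 7; minimax = 3.
2 ≠ 3, so there is no saddle point; optimal play is mixed.
X is strictly dominated by Y (it gives Row strictly more in every row), so Column never plays it.
On the remaining 2×2 (T, B vs Y, Z):
Let Row play T with probability p. Expected payoff against Y: 0p + 3(1−p) = −3p + 3; against Z: 7p + 2(1−p) = 5p + 2.
Setting these equal: −3p + 3 = 5p + 2 ⇒ −8p = -1 ⇒ p = 1/8, and the value is (-3)·(1/8) + 3 = 21/8.
For Column: with q = P(Y), equating T's and B's payoffs gives −7q + 7 = q + 2 ⇒ q = 5/8.

3/8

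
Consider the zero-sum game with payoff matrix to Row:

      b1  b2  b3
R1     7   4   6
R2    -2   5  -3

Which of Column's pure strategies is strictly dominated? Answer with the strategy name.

b1

b3 holds Row's payoff strictly below b1 in every row: 6 < 7, -3 < -2.
So b1 is strictly dominated for Column.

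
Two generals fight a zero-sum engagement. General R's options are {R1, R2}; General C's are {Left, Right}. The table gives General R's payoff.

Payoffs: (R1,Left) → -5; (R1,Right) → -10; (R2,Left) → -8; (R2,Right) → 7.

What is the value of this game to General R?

Row minima: R1 → -10, R2 → -8; maximin = -8.
Column maxima: Left → -5, Right → 7; minimax = -5.
-8 ≠ -5, so there is no saddle point; optimal play is mixed.
Let General R play R1 with probability p. Expected payoff against Left: (-5)p + (-8)(1−p) = 3p − 8; against Right: (-10)p + 7(1−p) = −17p + 7.
Setting these equal: 3p − 8 = −17p + 7 ⇒ 20p = 15 ⇒ p = 3/4, and the value is (3)·(3/4) − 8 = -23/4.
For General C: with q = P(Left), equating R1's and R2's payoffs gives 5q − 10 = −15q + 7 ⇒ q = 17/20.

-23/4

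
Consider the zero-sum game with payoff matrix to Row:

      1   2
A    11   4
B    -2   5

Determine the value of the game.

Row minima: A → 4, B → -2; maximin = 4.
Column maxima: 1 → 11, 2 → 5; minimax = 5.
4 ≠ 5, so there is no saddle point; optimal play is mixed.
Let Row play A with probability p. Expected payoff against 1: 11p + (-2)(1−p) = 13p − 2; against 2: 4p + 5(1−p) = −p + 5.
Setting these equal: 13p − 2 = −p + 5 ⇒ 14p = 7 ⇒ p = 1/2, and the value is (13)·(1/2) − 2 = 9/2.
For Column: with q = P(1), equating A's and B's payoffs gives 7q + 4 = −7q + 5 ⇒ q = 1/14.

9/2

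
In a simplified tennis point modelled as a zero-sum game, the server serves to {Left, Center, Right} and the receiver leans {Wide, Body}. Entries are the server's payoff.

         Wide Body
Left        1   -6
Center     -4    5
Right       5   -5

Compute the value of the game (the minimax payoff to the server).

Row minima: Left → -6, Center → -4, Right → -5; maximin = -4.
Column maxima: Wide → 5, Body → 5; minimax = 5.
-4 ≠ 5, so there is no saddle point; optimal play is mixed.
Left is strictly dominated by Right, so the server never plays it.
On the remaining 2×2 (Center, Right vs Wide, Body):
Let the server play Center with probability p. Expected payoff against Wide: (-4)p + 5(1−p) = −9p + 5; against Body: 5p + (-5)(1−p) = 10p − 5.
Setting these equal: −9p + 5 = 10p − 5 ⇒ −19p = -10 ⇒ p = 10/19, and the value is (-9)·(10/19) + 5 = 5/19.
For the receiver: with q = P(Wide), equating Center's and Right's payoffs gives −9q + 5 = 10q − 5 ⇒ q = 10/19.

5/19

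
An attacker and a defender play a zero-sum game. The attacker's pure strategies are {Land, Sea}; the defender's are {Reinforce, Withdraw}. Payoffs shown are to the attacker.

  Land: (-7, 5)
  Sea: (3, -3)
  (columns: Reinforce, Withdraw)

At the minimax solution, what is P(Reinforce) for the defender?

4/9

Row minima: Land → -7, Sea → -3; maximin = -3.
Column maxima: Reinforce → 3, Withdraw → 5; minimax = 3.
-3 ≠ 3, so there is no saddle point; optimal play is mixed.
Let the attacker play Land with probability p. Expected payoff against Reinforce: (-7)p + 3(1−p) = −10p + 3; against Withdraw: 5p + (-3)(1−p) = 8p − 3.
Setting these equal: −10p + 3 = 8p − 3 ⇒ −18p = -6 ⇒ p = 1/3, and the value is (-10)·(1/3) + 3 = -1/3.
For the defender: with q = P(Reinforce), equating Land's and Sea's payoffs gives −12q + 5 = 6q − 3 ⇒ q = 4/9.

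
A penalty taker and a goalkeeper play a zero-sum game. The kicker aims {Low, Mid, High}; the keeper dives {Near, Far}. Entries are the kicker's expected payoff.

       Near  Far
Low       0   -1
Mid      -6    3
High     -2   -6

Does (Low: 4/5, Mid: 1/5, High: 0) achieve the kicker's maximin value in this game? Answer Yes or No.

No

Against Near this mix gives (4/5)·0 + (1/5)·(-6) = -6/5.
Against Far this mix gives (4/5)·(-1) + (1/5)·3 = -1/5.
The keeper will play Near, holding the kicker to -6/5. Shifting weight toward the row that does better against Near would raise this floor (the equalizing mix achieves -3/5 against both Near and Far), so the proposed strategy is not optimal.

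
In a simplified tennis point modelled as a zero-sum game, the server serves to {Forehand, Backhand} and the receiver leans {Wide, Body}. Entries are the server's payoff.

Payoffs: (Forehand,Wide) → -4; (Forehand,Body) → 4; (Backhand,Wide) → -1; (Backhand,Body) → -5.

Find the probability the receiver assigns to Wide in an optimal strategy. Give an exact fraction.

Row minima: Forehand → -4, Backhand → -5; maximin = -4.
Column maxima: Wide → -1, Body → 4; minimax = -1.
-4 ≠ -1, so there is no saddle point; optimal play is mixed.
Let the server play Forehand with probability p. Expected payoff against Wide: (-4)p + (-1)(1−p) = −3p − 1; against Body: 4p + (-5)(1−p) = 9p − 5.
Setting these equal: −3p − 1 = 9p − 5 ⇒ −12p = -4 ⇒ p = 1/3, and the value is (-3)·(1/3) − 1 = -2.
For the receiver: with q = P(Wide), equating Forehand's and Backhand's payoffs gives −8q + 4 = 4q − 5 ⇒ q = 3/4.

3/4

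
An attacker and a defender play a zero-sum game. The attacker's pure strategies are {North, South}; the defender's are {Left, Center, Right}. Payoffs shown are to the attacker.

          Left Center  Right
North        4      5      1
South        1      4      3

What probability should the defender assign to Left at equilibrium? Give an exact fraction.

2/5

Row minima: North → 1, South → 1; maximin = 1.
Column maxima: Left → 4, Center → 5, Right → 3; minimax = 3.
1 ≠ 3, so there is no saddle point; optimal play is mixed.
Center is strictly dominated by Left (it gives the attacker strictly more in every row), so the defender never plays it.
On the remaining 2×2 (North, South vs Left, Right):
Let the attacker play North with probability p. Expected payoff against Left: 4p + 1(1−p) = 3p + 1; against Right: 1p + 3(1−p) = −2p + 3.
Setting these equal: 3p + 1 = −2p + 3 ⇒ 5p = 2 ⇒ p = 2/5, and the value is (3)·(2/5) + 1 = 11/5.
For the defender: with q = P(Left), equating North's and South's payoffs gives 3q + 1 = −2q + 3 ⇒ q = 2/5.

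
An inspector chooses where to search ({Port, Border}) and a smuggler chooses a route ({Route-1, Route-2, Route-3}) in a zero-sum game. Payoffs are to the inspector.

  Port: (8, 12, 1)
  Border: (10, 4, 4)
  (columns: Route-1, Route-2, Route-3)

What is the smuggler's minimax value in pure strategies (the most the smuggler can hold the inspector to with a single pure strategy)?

4

Column maxima: Route-1 → 10, Route-2 → 12, Route-3 → 4.
The smallest of these is 4.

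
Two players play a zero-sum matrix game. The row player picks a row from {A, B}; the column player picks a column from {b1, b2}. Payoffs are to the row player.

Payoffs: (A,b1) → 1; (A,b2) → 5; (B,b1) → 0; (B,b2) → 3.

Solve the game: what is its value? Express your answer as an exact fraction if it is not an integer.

Row minima: A → 1, B → 0; maximin = 1.
Column maxima: b1 → 1, b2 → 5; minimax = 1.
Since maximin = minimax = 1, there is a saddle point and the value is 1.

1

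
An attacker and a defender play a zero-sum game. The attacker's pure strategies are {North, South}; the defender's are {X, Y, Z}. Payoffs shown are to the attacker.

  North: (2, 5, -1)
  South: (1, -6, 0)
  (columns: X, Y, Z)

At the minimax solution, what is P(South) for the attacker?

Row minima: North → -1, South → -6; maximin = -1.
Column maxima: X → 2, Y → 5, Z → 0; minimax = 0.
-1 ≠ 0, so there is no saddle point; optimal play is mixed.
X is strictly dominated by Z (it gives the attacker strictly more in every row), so the defender never plays it.
On the remaining 2×2 (North, South vs Y, Z):
Let the attacker play North with probability p. Expected payoff against Y: 5p + (-6)(1−p) = 11p − 6; against Z: (-1)p + 0(1−p) = −p.
Setting these equal: 11p − 6 = −p ⇒ 12p = 6 ⇒ p = 1/2, and the value is (11)·(1/2) − 6 = -1/2.
For the defender: with q = P(Y), equating North's and South's payoffs gives 6q − 1 = −6q ⇒ q = 1/12.

1/2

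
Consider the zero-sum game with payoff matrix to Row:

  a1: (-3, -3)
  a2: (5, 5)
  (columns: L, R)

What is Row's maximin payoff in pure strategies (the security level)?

5

Row minima: a1 → -3, a2 → 5.
The best of these is 5.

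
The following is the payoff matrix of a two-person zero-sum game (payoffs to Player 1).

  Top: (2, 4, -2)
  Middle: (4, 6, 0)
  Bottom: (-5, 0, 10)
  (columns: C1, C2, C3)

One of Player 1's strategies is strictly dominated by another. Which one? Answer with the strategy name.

Top

Middle gives a strictly higher payoff than Top against every column: 4 > 2, 6 > 4, 0 > -2.
So Top is strictly dominated and Player 1 never plays it.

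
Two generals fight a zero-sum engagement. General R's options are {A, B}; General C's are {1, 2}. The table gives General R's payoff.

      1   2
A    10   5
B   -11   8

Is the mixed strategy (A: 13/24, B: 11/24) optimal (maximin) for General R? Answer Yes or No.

Against 1 this mix gives (13/24)·10 + (11/24)·(-11) = 3/8.
Against 2 this mix gives (13/24)·5 + (11/24)·8 = 51/8.
General C will play 1, holding General R to 3/8. Shifting weight toward the row that does better against 1 would raise this floor (the equalizing mix achieves 45/8 against both 1 and 2), so the proposed strategy is not optimal.

No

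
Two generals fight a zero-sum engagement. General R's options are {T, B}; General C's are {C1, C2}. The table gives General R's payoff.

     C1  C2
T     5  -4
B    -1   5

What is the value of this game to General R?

7/5

Row minima: T → -4, B → -1; maximin = -1.
Column maxima: C1 → 5, C2 → 5; minimax = 5.
-1 ≠ 5, so there is no saddle point; optimal play is mixed.
Let General R play T with probability p. Expected payoff against C1: 5p + (-1)(1−p) = 6p − 1; against C2: (-4)p + 5(1−p) = −9p + 5.
Setting these equal: 6p − 1 = −9p + 5 ⇒ 15p = 6 ⇒ p = 2/5, and the value is (6)·(2/5) − 1 = 7/5.
For General C: with q = P(C1), equating T's and B's payoffs gives 9q − 4 = −6q + 5 ⇒ q = 3/5.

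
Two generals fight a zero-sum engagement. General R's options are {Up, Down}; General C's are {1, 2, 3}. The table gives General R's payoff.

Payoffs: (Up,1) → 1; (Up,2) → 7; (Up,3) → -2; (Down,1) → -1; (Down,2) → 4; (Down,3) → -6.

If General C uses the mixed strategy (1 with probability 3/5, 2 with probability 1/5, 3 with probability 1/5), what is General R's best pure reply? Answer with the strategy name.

Up

Expected payoff of Up: (3/5)·1 + (1/5)·7 + (1/5)·(-2) = 8/5.
Expected payoff of Down: (3/5)·(-1) + (1/5)·4 + (1/5)·(-6) = -1.
The largest is 8/5, so General R's best response is Up.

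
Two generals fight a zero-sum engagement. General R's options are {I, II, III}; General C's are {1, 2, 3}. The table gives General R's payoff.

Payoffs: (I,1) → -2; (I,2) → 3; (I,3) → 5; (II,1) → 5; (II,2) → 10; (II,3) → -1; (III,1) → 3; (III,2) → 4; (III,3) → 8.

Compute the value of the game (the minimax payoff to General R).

Row minima: I → -2, II → -1, III → 3; maximin = 3.
Column maxima: 1 → 5, 2 → 10, 3 → 8; minimax = 5.
3 ≠ 5, so there is no saddle point; optimal play is mixed.
I is strictly dominated by III, so General R never plays it.
2 is strictly dominated by 1 (it gives General R strictly more in every row), so General C never plays it.
On the remaining 2×2 (II, III vs 1, 3):
Let General R play II with probability p. Expected payoff against 1: 5p + 3(1−p) = 2p + 3; against 3: (-1)p + 8(1−p) = −9p + 8.
Setting these equal: 2p + 3 = −9p + 8 ⇒ 11p = 5 ⇒ p = 5/11, and the value is (2)·(5/11) + 3 = 43/11.
For General C: with q = P(1), equating II's and III's payoffs gives 6q − 1 = −5q + 8 ⇒ q = 9/11.

43/11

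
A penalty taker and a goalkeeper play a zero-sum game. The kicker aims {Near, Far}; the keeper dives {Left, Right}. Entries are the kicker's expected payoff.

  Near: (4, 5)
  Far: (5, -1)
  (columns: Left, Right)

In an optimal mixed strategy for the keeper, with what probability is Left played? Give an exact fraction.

6/7

Row minima: Near → 4, Far → -1; maximin = 4.
Column maxima: Left → 5, Right → 5; minimax = 5.
4 ≠ 5, so there is no saddle point; optimal play is mixed.
Let the kicker play Near with probability p. Expected payoff against Left: 4p + 5(1−p) = −p + 5; against Right: 5p + (-1)(1−p) = 6p − 1.
Setting these equal: −p + 5 = 6p − 1 ⇒ −7p = -6 ⇒ p = 6/7, and the value is (-1)·(6/7) + 5 = 29/7.
For the keeper: with q = P(Left), equating Near's and Far's payoffs gives −q + 5 = 6q − 1 ⇒ q = 6/7.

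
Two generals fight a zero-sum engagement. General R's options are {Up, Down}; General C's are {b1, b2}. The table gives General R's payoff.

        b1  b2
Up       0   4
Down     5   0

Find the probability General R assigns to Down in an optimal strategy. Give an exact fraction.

Row minima: Up → 0, Down → 0; maximin = 0.
Column maxima: b1 → 5, b2 → 4; minimax = 4.
0 ≠ 4, so there is no saddle point; optimal play is mixed.
Let General R play Up with probability p. Expected payoff against b1: 0p + 5(1−p) = −5p + 5; against b2: 4p + 0(1−p) = 4p.
Setting these equal: −5p + 5 = 4p ⇒ −9p = -5 ⇒ p = 5/9, and the value is (-5)·(5/9) + 5 = 20/9.
For General C: with q = P(b1), equating Up's and Down's payoffs gives −4q + 4 = 5q ⇒ q = 4/9.

4/9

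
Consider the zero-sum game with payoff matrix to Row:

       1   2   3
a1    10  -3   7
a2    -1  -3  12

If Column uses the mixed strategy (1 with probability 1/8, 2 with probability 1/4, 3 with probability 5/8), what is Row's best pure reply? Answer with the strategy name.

a2

Expected payoff of a1: (1/8)·10 + (1/4)·(-3) + (5/8)·7 = 39/8.
Expected payoff of a2: (1/8)·(-1) + (1/4)·(-3) + (5/8)·12 = 53/8.
The largest is 53/8, so Row's best response is a2.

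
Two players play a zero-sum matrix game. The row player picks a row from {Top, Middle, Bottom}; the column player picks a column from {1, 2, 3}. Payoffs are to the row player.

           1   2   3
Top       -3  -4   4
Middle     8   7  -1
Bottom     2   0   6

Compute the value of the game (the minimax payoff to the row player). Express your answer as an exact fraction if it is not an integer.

3

Row minima: Top → -4, Middle → -1, Bottom → 0; maximin = 0.
Column maxima: 1 → 8, 2 → 7, 3 → 6; minimax = 6.
0 ≠ 6, so there is no saddle point; optimal play is mixed.
Top is strictly dominated by Bottom, so the row player never plays it.
1 is strictly dominated by 2 (it gives the row player strictly more in every row), so the column player never plays it.
On the remaining 2×2 (Middle, Bottom vs 2, 3):
Let the row player play Middle with probability p. Expected payoff against 2: 7p + 0(1−p) = 7p; against 3: (-1)p + 6(1−p) = −7p + 6.
Setting these equal: 7p = −7p + 6 ⇒ 14p = 6 ⇒ p = 3/7, and the value is (7)·(3/7) = 3.
For the column player: with q = P(2), equating Middle's and Bottom's payoffs gives 8q − 1 = −6q + 6 ⇒ q = 1/2.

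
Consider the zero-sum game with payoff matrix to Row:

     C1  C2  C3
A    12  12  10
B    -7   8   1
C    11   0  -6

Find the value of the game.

Row minima: A → 10, B → -7, C → -6; maximin = 10.
Column maxima: C1 → 12, C2 → 12, C3 → 10; minimax = 10.
Since maximin = minimax = 10, there is a saddle point and the value is 10.

10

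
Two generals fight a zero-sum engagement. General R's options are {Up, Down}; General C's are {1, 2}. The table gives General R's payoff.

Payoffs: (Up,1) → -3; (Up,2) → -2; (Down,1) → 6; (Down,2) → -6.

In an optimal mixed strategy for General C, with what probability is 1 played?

4/13

Row minima: Up → -3, Down → -6; maximin = -3.
Column maxima: 1 → 6, 2 → -2; minimax = -2.
-3 ≠ -2, so there is no saddle point; optimal play is mixed.
Let General R play Up with probability p. Expected payoff against 1: (-3)p + 6(1−p) = −9p + 6; against 2: (-2)p + (-6)(1−p) = 4p − 6.
Setting these equal: −9p + 6 = 4p − 6 ⇒ −13p = -12 ⇒ p = 12/13, and the value is (-9)·(12/13) + 6 = -30/13.
For General C: with q = P(1), equating Up's and Down's payoffs gives −q − 2 = 12q − 6 ⇒ q = 4/13.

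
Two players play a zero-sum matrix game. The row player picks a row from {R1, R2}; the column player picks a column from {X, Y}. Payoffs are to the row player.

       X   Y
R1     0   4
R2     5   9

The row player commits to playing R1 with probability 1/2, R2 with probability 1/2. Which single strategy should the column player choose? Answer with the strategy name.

X

If the column player plays X, the row player's expected payoff is (1/2)·0 + (1/2)·5 = 5/2.
If the column player plays Y, the row player's expected payoff is (1/2)·4 + (1/2)·9 = 13/2.
The column player minimizes the row player's payoff; the smallest is 5/2, so the best response is X.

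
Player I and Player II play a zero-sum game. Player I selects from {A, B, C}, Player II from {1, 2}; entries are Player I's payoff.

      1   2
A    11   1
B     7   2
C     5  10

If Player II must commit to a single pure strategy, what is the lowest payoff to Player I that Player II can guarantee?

Column maxima: 1 → 11, 2 → 10.
The smallest of these is 10.

10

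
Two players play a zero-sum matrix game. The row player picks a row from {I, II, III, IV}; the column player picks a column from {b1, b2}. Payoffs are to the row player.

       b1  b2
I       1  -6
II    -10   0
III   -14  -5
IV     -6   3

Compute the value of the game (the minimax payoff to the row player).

-33/16

Row minima: I → -6, II → -10, III → -14, IV → -6; maximin = -6.
Column maxima: b1 → 1, b2 → 3; minimax = 1.
-6 ≠ 1, so there is no saddle point; optimal play is mixed.
II is strictly dominated by IV, so the row player never plays it.
III is strictly dominated by IV, so the row player never plays it.
On the remaining 2×2 (I, IV vs b1, b2):
Let the row player play I with probability p. Expected payoff against b1: 1p + (-6)(1−p) = 7p − 6; against b2: (-6)p + 3(1−p) = −9p + 3.
Setting these equal: 7p − 6 = −9p + 3 ⇒ 16p = 9 ⇒ p = 9/16, and the value is (7)·(9/16) − 6 = -33/16.
For the column player: with q = P(b1), equating I's and IV's payoffs gives 7q − 6 = −9q + 3 ⇒ q = 9/16.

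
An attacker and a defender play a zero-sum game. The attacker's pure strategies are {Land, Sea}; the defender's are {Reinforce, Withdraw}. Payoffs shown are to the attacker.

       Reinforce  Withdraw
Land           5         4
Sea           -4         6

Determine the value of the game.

46/11

Row minima: Land → 4, Sea → -4; maximin = 4.
Column maxima: Reinforce → 5, Withdraw → 6; minimax = 5.
4 ≠ 5, so there is no saddle point; optimal play is mixed.
Let the attacker play Land with probability p. Expected payoff against Reinforce: 5p + (-4)(1−p) = 9p − 4; against Withdraw: 4p + 6(1−p) = −2p + 6.
Setting these equal: 9p − 4 = −2p + 6 ⇒ 11p = 10 ⇒ p = 10/11, and the value is (9)·(10/11) − 4 = 46/11.
For the defender: with q = P(Reinforce), equating Land's and Sea's payoffs gives q + 4 = −10q + 6 ⇒ q = 2/11.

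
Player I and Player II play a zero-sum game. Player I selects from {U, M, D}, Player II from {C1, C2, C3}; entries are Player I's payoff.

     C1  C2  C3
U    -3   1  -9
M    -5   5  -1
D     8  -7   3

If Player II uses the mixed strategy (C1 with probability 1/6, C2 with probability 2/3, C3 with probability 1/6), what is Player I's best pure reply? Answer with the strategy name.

M

Expected payoff of U: (1/6)·(-3) + (2/3)·1 + (1/6)·(-9) = -4/3.
Expected payoff of M: (1/6)·(-5) + (2/3)·5 + (1/6)·(-1) = 7/3.
Expected payoff of D: (1/6)·8 + (2/3)·(-7) + (1/6)·3 = -17/6.
The largest is 7/3, so Player I's best response is M.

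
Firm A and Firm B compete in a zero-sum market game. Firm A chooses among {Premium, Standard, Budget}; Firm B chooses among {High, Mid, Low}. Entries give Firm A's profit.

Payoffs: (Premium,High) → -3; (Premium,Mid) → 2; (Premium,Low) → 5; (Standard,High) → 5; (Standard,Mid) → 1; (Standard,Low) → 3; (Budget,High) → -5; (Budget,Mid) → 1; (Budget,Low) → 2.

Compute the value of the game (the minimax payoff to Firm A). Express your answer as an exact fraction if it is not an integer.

13/9

Row minima: Premium → -3, Standard → 1, Budget → -5; maximin = 1.
Column maxima: High → 5, Mid → 2, Low → 5; minimax = 2.
1 ≠ 2, so there is no saddle point; optimal play is mixed.
Budget is strictly dominated by Premium, so Firm A never plays it.
Low is strictly dominated by Mid (it gives Firm A strictly more in every row), so Firm B never plays it.
On the remaining 2×2 (Premium, Standard vs High, Mid):
Let Firm A play Premium with probability p. Expected payoff against High: (-3)p + 5(1−p) = −8p + 5; against Mid: 2p + 1(1−p) = p + 1.
Setting these equal: −8p + 5 = p + 1 ⇒ −9p = -4 ⇒ p = 4/9, and the value is (-8)·(4/9) + 5 = 13/9.
For Firm B: with q = P(High), equating Premium's and Standard's payoffs gives −5q + 2 = 4q + 1 ⇒ q = 1/9.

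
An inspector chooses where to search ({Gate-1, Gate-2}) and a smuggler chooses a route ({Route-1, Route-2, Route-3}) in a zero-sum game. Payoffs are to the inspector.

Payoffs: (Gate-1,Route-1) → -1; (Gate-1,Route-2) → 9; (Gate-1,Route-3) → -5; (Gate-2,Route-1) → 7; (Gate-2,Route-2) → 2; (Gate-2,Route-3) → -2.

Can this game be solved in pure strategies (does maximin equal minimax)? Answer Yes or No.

Yes

Row minima: Gate-1 → -5, Gate-2 → -2; maximin = -2.
Column maxima: Route-1 → 7, Route-2 → 9, Route-3 → -2; minimax = -2.
maximin = minimax = -2, so a saddle point exists.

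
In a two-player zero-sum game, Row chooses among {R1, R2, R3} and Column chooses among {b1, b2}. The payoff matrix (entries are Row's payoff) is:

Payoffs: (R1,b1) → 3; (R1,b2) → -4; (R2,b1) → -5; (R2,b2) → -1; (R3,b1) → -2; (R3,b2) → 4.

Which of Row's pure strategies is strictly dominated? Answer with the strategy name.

R2

R3 gives a strictly higher payoff than R2 against every column: -2 > -5, 4 > -1.
So R2 is strictly dominated and Row never plays it.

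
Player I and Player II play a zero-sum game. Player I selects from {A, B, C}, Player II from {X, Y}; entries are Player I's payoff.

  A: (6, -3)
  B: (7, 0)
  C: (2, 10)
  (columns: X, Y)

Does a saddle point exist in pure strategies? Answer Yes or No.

No

Row minima: A → -3, B → 0, C → 2; maximin = 2.
Column maxima: X → 7, Y → 10; minimax = 7.
2 ≠ 7, so no pure-strategy equilibrium exists.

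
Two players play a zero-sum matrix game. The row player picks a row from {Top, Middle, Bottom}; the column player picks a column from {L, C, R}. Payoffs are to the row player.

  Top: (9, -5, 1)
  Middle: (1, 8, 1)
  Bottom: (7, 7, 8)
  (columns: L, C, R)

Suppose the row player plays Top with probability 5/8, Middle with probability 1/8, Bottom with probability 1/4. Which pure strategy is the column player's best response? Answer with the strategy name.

C

If the column player plays L, the row player's expected payoff is (5/8)·9 + (1/8)·1 + (1/4)·7 = 15/2.
If the column player plays C, the row player's expected payoff is (5/8)·(-5) + (1/8)·8 + (1/4)·7 = -3/8.
If the column player plays R, the row player's expected payoff is (5/8)·1 + (1/8)·1 + (1/4)·8 = 11/4.
The column player minimizes the row player's payoff; the smallest is -3/8, so the best response is C.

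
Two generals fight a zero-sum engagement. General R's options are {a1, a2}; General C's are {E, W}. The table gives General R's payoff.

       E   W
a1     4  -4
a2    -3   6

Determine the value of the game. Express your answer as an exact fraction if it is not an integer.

12/17

Row minima: a1 → -4, a2 → -3; maximin = -3.
Column maxima: E → 4, W → 6; minimax = 4.
-3 ≠ 4, so there is no saddle point; optimal play is mixed.
Let General R play a1 with probability p. Expected payoff against E: 4p + (-3)(1−p) = 7p − 3; against W: (-4)p + 6(1−p) = −10p + 6.
Setting these equal: 7p − 3 = −10p + 6 ⇒ 17p = 9 ⇒ p = 9/17, and the value is (7)·(9/17) − 3 = 12/17.
For General C: with q = P(E), equating a1's and a2's payoffs gives 8q − 4 = −9q + 6 ⇒ q = 10/17.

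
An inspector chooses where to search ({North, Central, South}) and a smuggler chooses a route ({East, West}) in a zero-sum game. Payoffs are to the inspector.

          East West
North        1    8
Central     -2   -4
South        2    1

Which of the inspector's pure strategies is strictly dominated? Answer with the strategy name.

Central

North gives a strictly higher payoff than Central against every column: 1 > -2, 8 > -4.
So Central is strictly dominated and the inspector never plays it.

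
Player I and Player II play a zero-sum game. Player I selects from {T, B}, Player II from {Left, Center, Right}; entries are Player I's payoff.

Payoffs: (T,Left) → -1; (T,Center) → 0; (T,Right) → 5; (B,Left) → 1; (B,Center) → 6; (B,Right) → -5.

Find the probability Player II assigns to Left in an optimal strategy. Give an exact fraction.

Row minima: T → -1, B → -5; maximin = -1.
Column maxima: Left → 1, Center → 6, Right → 5; minimax = 1.
-1 ≠ 1, so there is no saddle point; optimal play is mixed.
Center is strictly dominated by Left (it gives Player I strictly more in every row), so Player II never plays it.
On the remaining 2×2 (T, B vs Left, Right):
Let Player I play T with probability p. Expected payoff against Left: (-1)p + 1(1−p) = −2p + 1; against Right: 5p + (-5)(1−p) = 10p − 5.
Setting these equal: −2p + 1 = 10p − 5 ⇒ −12p = -6 ⇒ p = 1/2, and the value is (-2)·(1/2) + 1 = 0.
For Player II: with q = P(Left), equating T's and B's payoffs gives −6q + 5 = 6q − 5 ⇒ q = 5/6.

5/6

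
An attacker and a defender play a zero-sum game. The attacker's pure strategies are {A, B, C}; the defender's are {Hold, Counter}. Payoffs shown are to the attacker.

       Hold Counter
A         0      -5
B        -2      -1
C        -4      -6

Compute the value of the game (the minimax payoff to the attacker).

-5/3

Row minima: A → -5, B → -2, C → -6; maximin = -2.
Column maxima: Hold → 0, Counter → -1; minimax = -1.
-2 ≠ -1, so there is no saddle point; optimal play is mixed.
C is strictly dominated by A, so the attacker never plays it.
On the remaining 2×2 (A, B vs Hold, Counter):
Let the attacker play A with probability p. Expected payoff against Hold: 0p + (-2)(1−p) = 2p − 2; against Counter: (-5)p + (-1)(1−p) = −4p − 1.
Setting these equal: 2p − 2 = −4p − 1 ⇒ 6p = 1 ⇒ p = 1/6, and the value is (2)·(1/6) − 2 = -5/3.
For the defender: with q = P(Hold), equating A's and B's payoffs gives 5q − 5 = −q − 1 ⇒ q = 2/3.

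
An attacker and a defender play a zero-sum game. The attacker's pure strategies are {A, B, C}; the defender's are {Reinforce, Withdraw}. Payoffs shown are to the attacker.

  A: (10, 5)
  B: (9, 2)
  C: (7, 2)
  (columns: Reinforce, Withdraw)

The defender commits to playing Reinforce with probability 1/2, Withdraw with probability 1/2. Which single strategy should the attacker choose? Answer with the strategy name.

Expected payoff of A: (1/2)·10 + (1/2)·5 = 15/2.
Expected payoff of B: (1/2)·9 + (1/2)·2 = 11/2.
Expected payoff of C: (1/2)·7 + (1/2)·2 = 9/2.
The largest is 15/2, so the attacker's best response is A.

A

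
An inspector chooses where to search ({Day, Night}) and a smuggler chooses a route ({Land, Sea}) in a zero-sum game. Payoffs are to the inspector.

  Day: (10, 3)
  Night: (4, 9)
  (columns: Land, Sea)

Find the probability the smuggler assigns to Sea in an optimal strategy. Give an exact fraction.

Row minima: Day → 3, Night → 4; maximin = 4.
Column maxima: Land → 10, Sea → 9; minimax = 9.
4 ≠ 9, so there is no saddle point; optimal play is mixed.
Let the inspector play Day with probability p. Expected payoff against Land: 10p + 4(1−p) = 6p + 4; against Sea: 3p + 9(1−p) = −6p + 9.
Setting these equal: 6p + 4 = −6p + 9 ⇒ 12p = 5 ⇒ p = 5/12, and the value is (6)·(5/12) + 4 = 13/2.
For the smuggler: with q = P(Land), equating Day's and Night's payoffs gives 7q + 3 = −5q + 9 ⇒ q = 1/2.

1/2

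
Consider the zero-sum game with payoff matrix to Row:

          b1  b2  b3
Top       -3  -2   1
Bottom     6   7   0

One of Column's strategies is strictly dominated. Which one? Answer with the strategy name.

b1 holds Row's payoff strictly below b2 in every row: -3 < -2, 6 < 7.
So b2 is strictly dominated for Column.

b2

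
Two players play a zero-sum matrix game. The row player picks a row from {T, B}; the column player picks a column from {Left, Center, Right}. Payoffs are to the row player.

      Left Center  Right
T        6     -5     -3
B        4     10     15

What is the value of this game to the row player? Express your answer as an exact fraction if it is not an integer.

Row minima: T → -5, B → 4; maximin = 4.
Column maxima: Left → 6, Center → 10, Right → 15; minimax = 6.
4 ≠ 6, so there is no saddle point; optimal play is mixed.
Right is strictly dominated by Center (it gives the row player strictly more in every row), so the column player never plays it.
On the remaining 2×2 (T, B vs Left, Center):
Let the row player play T with probability p. Expected payoff against Left: 6p + 4(1−p) = 2p + 4; against Center: (-5)p + 10(1−p) = −15p + 10.
Setting these equal: 2p + 4 = −15p + 10 ⇒ 17p = 6 ⇒ p = 6/17, and the value is (2)·(6/17) + 4 = 80/17.
For the column player: with q = P(Left), equating T's and B's payoffs gives 11q − 5 = −6q + 10 ⇒ q = 15/17.

80/17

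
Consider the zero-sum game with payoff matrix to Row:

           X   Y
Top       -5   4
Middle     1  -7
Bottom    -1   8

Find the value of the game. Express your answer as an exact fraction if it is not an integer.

Row minima: Top → -5, Middle → -7, Bottom → -1; maximin = -1.
Column maxima: X → 1, Y → 8; minimax = 1.
-1 ≠ 1, so there is no saddle point; optimal play is mixed.
Top is strictly dominated by Bottom, so Row never plays it.
On the remaining 2×2 (Middle, Bottom vs X, Y):
Let Row play Middle with probability p. Expected payoff against X: 1p + (-1)(1−p) = 2p − 1; against Y: (-7)p + 8(1−p) = −15p + 8.
Setting these equal: 2p − 1 = −15p + 8 ⇒ 17p = 9 ⇒ p = 9/17, and the value is (2)·(9/17) − 1 = 1/17.
For Column: with q = P(X), equating Middle's and Bottom's payoffs gives 8q − 7 = −9q + 8 ⇒ q = 15/17.

1/17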